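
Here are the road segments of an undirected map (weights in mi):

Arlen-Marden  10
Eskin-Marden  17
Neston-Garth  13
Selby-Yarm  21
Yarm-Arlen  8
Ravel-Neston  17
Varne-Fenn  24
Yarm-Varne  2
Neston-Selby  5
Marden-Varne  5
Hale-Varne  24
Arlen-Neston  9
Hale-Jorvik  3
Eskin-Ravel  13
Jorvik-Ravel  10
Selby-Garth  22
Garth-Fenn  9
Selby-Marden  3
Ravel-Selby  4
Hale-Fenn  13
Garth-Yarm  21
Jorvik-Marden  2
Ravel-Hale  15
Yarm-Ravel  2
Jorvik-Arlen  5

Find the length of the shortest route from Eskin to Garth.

Shortest distances from Eskin:
Eskin: 0
Ravel: 13  (via Eskin)
Yarm: 15  (via Ravel)
Marden: 17  (via Eskin)
Selby: 17  (via Ravel)
Varne: 17  (via Yarm)
Jorvik: 19  (via Marden)
Neston: 22  (via Selby)
Hale: 22  (via Jorvik)
Arlen: 23  (via Yarm)
Garth: 35  (via Neston)
Shortest route: Eskin → Ravel → Selby → Neston → Garth = 35 mi.

35 mi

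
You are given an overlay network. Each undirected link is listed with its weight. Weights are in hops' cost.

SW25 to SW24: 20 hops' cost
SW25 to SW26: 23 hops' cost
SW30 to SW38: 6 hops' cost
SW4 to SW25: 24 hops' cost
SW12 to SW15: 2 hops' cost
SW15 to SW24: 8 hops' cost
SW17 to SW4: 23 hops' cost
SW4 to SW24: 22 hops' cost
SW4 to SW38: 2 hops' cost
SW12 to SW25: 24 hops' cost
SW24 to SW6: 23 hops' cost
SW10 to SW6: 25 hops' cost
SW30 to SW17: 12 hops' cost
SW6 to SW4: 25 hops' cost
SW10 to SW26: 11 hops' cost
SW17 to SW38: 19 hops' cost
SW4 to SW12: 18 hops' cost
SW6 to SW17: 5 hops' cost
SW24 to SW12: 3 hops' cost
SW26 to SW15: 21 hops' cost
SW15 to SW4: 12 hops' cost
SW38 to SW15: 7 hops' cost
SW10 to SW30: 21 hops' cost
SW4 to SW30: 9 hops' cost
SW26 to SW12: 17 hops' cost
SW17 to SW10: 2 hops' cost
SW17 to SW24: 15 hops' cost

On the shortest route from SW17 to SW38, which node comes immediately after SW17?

Enumerating some paths:
SW17 → SW30 → SW38: 12+6 = 18
SW17 → SW38: 19 = 19
SW17 → SW30 → SW4 → SW38: 12+9+2 = 23
The minimum is 18 hops' cost via SW17 → SW30 → SW38.
So from SW17 the first move is to SW30.

SW30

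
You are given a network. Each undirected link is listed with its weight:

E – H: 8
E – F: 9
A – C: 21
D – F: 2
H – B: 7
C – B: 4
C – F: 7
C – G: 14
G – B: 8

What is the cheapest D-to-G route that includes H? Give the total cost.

Shortest D→H: D → F → E → H = 19
Shortest H→G: H → B → G = 15
Total via H: 19 + 15 = 34.

34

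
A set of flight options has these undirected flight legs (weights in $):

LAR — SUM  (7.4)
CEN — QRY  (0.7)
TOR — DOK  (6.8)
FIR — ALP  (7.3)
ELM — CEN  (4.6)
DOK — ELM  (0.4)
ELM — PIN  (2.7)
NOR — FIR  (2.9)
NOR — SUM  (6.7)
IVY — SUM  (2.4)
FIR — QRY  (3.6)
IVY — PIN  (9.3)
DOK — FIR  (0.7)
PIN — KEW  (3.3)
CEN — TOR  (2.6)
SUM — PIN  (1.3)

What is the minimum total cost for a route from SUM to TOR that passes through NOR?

Best SUM to NOR: SUM–NOR costing 6.7
Shortest NOR→TOR: NOR–FIR–QRY–CEN–TOR = 9.8
Total via NOR: 6.7 + 9.8 = $16.5.

$16.5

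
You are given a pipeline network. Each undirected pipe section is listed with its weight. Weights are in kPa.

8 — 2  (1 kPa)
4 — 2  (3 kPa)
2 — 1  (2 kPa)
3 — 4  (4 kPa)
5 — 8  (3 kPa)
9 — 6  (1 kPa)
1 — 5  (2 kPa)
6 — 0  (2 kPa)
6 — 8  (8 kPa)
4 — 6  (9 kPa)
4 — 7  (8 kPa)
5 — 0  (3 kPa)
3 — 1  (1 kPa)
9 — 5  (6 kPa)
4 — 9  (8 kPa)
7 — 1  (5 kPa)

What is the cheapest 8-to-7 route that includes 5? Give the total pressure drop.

10 kPa

Shortest 8→5: 8 → 5 = 3
Shortest 5→7: 5 → 1 → 7 = 7
Total via 5: 3 + 7 = 10 kPa.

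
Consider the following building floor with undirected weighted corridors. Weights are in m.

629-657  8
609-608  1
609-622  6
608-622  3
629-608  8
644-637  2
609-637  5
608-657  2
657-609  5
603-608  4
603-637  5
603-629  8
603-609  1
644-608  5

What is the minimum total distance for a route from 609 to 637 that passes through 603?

6 m

Shortest 609→603: 609–603 = 1
Best 603 to 637: 603–637 costing 5
Total via 603: 1 + 5 = 6 m.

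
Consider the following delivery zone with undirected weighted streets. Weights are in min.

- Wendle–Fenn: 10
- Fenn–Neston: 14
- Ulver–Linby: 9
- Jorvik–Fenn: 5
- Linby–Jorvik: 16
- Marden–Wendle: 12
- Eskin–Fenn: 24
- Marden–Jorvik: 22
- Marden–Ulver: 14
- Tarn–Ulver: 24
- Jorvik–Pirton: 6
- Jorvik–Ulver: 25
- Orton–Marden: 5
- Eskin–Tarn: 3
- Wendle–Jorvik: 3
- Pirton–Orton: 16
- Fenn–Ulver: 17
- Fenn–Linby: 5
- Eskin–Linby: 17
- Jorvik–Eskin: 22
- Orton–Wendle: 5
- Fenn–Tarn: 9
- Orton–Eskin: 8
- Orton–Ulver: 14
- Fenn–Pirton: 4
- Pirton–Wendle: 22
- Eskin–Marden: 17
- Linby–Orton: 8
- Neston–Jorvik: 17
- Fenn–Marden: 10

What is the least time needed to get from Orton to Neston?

25 min

Candidate routes:
Orton → Linby → Fenn → Neston: 8+5+14 = 27
Orton → Wendle → Jorvik → Neston: 5+3+17 = 25
Orton → Wendle → Jorvik → Fenn → Neston: 5+3+5+14 = 27
Orton → Wendle → Fenn → Neston: 5+10+14 = 29
Cheapest is Orton → Wendle → Jorvik → Neston at 25 min.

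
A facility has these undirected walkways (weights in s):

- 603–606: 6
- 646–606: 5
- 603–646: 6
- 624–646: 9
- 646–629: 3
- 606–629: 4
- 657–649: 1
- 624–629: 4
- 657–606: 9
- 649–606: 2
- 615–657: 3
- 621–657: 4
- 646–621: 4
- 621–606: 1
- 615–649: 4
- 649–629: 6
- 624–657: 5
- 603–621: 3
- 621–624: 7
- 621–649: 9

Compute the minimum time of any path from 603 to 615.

10 s

Settle nodes by increasing distance from 603:
603: 0
621: 3  (via 603)
606: 4  (via 621)
646: 6  (via 603)
649: 6  (via 606)
657: 7  (via 621)
629: 8  (via 606)
615: 10  (via 649)
Shortest route: 603 → 621 → 606 → 649 → 615 = 10 s.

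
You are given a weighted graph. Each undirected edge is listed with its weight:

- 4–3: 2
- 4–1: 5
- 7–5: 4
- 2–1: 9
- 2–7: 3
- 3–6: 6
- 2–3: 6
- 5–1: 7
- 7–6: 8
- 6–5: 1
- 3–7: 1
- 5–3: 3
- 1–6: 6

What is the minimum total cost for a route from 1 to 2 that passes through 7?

Best 1 to 7: 1 → 4 → 3 → 7 costing 8
Best 7 to 2: 7 → 2 costing 3
Total via 7: 8 + 3 = 11.

11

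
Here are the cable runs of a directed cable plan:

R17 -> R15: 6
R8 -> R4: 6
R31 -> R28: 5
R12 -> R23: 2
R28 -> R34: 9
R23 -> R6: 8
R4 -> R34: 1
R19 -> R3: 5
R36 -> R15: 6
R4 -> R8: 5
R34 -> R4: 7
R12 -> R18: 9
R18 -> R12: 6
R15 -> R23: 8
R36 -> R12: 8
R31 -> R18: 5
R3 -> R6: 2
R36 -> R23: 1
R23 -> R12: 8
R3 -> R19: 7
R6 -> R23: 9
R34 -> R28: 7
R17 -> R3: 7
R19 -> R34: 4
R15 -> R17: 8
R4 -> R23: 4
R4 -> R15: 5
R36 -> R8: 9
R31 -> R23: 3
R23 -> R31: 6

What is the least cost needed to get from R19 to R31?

21

Candidate routes:
R19 → R3 → R6 → R23 → R31: 5+2+9+6 = 22
R19 → R34 → R4 → R15 → R23 → R31: 4+7+5+8+6 = 30
R19 → R34 → R4 → R23 → R31: 4+7+4+6 = 21
Cheapest is R19 → R34 → R4 → R23 → R31 at 21.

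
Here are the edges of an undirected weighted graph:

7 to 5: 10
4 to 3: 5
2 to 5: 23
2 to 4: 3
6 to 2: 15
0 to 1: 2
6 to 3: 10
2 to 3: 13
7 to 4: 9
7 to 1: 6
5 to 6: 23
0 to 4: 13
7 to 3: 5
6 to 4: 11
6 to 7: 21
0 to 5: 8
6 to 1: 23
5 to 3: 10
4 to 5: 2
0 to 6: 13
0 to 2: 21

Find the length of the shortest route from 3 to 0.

Shortest distances from 3:
3: 0
4: 5  (via 3)
7: 5  (via 3)
5: 7  (via 4)
2: 8  (via 4)
6: 10  (via 3)
1: 11  (via 7)
0: 13  (via 1)
Shortest route: 3–7–1–0 = 13.

13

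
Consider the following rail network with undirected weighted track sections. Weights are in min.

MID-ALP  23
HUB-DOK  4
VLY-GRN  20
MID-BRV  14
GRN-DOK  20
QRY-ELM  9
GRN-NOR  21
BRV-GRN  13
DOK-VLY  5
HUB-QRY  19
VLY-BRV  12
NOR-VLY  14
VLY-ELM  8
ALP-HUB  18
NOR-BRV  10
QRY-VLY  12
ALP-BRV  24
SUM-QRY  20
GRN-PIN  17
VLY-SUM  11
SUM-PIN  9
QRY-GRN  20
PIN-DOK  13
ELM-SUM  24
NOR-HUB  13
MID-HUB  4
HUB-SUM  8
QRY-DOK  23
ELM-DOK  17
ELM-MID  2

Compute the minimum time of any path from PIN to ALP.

Enumerating some paths:
PIN → DOK → HUB → MID → ALP: 13+4+4+23 = 44
PIN → SUM → HUB → ALP: 9+8+18 = 35
PIN → SUM → HUB → MID → ALP: 9+8+4+23 = 44
The minimum is 35 min via PIN → SUM → HUB → ALP.

35 min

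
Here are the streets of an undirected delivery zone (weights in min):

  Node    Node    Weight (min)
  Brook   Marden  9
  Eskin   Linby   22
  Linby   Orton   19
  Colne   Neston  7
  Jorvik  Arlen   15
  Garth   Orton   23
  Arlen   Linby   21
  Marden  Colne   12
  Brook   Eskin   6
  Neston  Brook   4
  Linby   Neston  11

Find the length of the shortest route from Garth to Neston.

Shortest distances from Garth:
Garth: 0
Orton: 23  (via Garth)
Linby: 42  (via Orton)
Neston: 53  (via Linby)
Shortest route: Garth → Orton → Linby → Neston = 53 min.

53 min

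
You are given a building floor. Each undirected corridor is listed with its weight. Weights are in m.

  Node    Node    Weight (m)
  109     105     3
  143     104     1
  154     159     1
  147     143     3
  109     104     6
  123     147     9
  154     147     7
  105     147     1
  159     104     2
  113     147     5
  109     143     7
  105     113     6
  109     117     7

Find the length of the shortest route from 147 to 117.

Running Dijkstra from 147:
147: 0
105: 1  (via 147)
143: 3  (via 147)
104: 4  (via 143)
109: 4  (via 105)
113: 5  (via 147)
159: 6  (via 104)
154: 7  (via 147)
123: 9  (via 147)
117: 11  (via 109)
Shortest route: 147–105–109–117 = 11 m.

11 m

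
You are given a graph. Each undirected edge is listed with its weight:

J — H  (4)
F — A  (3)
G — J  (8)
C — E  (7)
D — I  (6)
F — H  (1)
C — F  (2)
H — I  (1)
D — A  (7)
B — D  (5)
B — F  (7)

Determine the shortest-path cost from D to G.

Compare a few routes:
D–A–F–H–J–G: 7+3+1+4+8 = 23
D–I–H–J–G: 6+1+4+8 = 19
The minimum is 19 via D–I–H–J–G.

19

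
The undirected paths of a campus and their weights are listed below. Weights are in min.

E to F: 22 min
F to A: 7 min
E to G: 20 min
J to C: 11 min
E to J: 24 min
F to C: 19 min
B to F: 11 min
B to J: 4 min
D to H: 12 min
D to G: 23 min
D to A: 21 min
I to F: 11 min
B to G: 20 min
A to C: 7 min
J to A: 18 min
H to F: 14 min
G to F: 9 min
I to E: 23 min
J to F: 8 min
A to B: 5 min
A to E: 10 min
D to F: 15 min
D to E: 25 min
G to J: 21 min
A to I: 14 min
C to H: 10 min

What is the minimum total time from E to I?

Shortest distances from E:
E: 0
A: 10  (via E)
B: 15  (via A)
C: 17  (via A)
F: 17  (via A)
J: 19  (via B)
G: 20  (via E)
I: 23  (via E)
Shortest route: E → I = 23 min.

23 min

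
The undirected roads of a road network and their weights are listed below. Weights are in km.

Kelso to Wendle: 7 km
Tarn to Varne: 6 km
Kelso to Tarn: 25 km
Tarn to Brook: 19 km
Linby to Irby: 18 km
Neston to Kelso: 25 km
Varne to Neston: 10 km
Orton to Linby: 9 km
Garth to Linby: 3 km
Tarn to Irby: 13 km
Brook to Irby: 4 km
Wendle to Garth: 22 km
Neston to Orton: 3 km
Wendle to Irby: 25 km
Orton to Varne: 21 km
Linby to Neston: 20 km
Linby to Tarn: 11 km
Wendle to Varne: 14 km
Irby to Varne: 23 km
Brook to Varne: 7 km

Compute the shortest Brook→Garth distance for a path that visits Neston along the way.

Best Brook to Neston: Brook → Varne → Neston costing 17
Shortest Neston→Garth: Neston → Orton → Linby → Garth = 15
Total via Neston: 17 + 15 = 32 km.

32 km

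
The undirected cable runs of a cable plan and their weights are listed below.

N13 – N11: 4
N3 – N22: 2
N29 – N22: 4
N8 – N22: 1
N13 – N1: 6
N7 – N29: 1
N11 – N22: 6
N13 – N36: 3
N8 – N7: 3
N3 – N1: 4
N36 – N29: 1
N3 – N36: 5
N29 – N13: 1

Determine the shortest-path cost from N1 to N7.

8

Candidate routes:
N1–N3–N22–N8–N7: 4+2+1+3 = 10
N1–N13–N36–N29–N7: 6+3+1+1 = 11
N1–N13–N29–N7: 6+1+1 = 8
N1–N3–N22–N29–N7: 4+2+4+1 = 11
The minimum is 8 via N1–N13–N29–N7.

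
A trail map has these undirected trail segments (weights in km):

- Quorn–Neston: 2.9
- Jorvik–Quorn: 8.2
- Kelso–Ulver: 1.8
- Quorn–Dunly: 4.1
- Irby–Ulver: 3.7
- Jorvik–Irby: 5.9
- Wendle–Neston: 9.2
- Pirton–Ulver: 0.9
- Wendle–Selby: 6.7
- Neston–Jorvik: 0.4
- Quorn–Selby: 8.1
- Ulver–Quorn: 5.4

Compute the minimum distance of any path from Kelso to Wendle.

Shortest distances from Kelso:
Kelso: 0
Ulver: 1.8  (via Kelso)
Pirton: 2.7  (via Ulver)
Irby: 5.5  (via Ulver)
Quorn: 7.2  (via Ulver)
Neston: 10.1  (via Quorn)
Jorvik: 10.5  (via Neston)
Dunly: 11.3  (via Quorn)
Selby: 15.3  (via Quorn)
Wendle: 19.3  (via Neston)
Shortest route: Kelso–Ulver–Quorn–Neston–Wendle = 19.3 km.

19.3 km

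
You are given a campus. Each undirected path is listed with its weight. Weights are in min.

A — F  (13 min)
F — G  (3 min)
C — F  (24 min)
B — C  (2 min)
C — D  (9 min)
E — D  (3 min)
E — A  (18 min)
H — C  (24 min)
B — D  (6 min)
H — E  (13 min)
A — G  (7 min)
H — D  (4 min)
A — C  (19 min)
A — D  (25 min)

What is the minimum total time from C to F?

24 min

Running Dijkstra from C:
C: 0
B: 2  (via C)
D: 8  (via B)
E: 11  (via D)
H: 12  (via D)
A: 19  (via C)
F: 24  (via C)
Shortest route: C → F = 24 min.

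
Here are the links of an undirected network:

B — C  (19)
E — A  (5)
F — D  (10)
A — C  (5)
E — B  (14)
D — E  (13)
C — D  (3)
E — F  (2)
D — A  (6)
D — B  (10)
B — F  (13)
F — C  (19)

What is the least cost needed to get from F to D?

Enumerating some paths:
F–D: 10 = 10
F–E–A–D: 2+5+6 = 13
F–E–D: 2+13 = 15
The minimum is 10 via F–D.

10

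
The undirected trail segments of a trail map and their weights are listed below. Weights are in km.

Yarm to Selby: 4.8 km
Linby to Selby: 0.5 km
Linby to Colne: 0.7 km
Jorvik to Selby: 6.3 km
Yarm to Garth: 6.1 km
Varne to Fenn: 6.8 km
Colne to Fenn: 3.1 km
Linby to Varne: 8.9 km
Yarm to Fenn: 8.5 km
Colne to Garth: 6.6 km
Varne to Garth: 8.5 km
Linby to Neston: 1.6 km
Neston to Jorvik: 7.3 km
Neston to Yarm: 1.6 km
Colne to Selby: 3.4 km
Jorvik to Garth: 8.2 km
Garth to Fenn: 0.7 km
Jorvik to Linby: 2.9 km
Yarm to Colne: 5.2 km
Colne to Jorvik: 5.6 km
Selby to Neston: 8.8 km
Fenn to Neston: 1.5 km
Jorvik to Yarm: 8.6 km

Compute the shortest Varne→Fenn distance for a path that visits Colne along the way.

12.7 km

Best Varne to Colne: Varne–Linby–Colne costing 9.6
Shortest Colne→Fenn: Colne–Fenn = 3.1
Total via Colne: 9.6 + 3.1 = 12.7 km.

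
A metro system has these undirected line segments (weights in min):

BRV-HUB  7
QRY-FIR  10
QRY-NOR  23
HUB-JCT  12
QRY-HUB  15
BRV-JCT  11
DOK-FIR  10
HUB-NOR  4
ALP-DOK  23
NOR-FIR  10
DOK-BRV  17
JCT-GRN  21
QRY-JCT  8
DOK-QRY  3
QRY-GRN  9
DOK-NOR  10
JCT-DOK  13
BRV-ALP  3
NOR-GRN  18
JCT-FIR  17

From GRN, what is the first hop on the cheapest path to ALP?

QRY

Compare a few routes:
GRN → NOR → HUB → BRV → ALP: 18+4+7+3 = 32
GRN → QRY → JCT → BRV → ALP: 9+8+11+3 = 31
Cheapest is GRN → QRY → JCT → BRV → ALP at 31 min.
So from GRN the first move is to QRY.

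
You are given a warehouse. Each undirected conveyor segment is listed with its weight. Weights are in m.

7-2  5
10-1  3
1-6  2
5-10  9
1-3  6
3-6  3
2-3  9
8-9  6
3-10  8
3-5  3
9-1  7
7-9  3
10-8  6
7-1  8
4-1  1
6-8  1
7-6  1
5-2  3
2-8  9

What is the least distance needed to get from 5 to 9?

10 m

Running Dijkstra from 5:
5: 0
2: 3  (via 5)
3: 3  (via 5)
6: 6  (via 3)
7: 7  (via 6)
8: 7  (via 6)
1: 8  (via 6)
4: 9  (via 1)
10: 9  (via 5)
9: 10  (via 7)
Shortest route: 5–3–6–7–9 = 10 m.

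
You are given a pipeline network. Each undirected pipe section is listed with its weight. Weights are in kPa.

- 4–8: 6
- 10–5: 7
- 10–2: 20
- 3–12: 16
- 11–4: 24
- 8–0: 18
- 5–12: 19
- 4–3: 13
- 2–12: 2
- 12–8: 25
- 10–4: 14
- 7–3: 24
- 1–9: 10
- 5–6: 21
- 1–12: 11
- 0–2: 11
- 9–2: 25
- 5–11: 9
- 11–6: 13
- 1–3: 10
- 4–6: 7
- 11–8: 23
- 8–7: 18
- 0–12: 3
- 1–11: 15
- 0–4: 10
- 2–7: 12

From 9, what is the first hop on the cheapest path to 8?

1

Enumerating some paths:
9 → 1 → 3 → 4 → 8: 10+10+13+6 = 39
9 → 1 → 12 → 0 → 4 → 8: 10+11+3+10+6 = 40
9 → 1 → 12 → 0 → 8: 10+11+3+18 = 42
9 → 2 → 12 → 0 → 4 → 8: 25+2+3+10+6 = 46
The minimum is 39 kPa via 9 → 1 → 3 → 4 → 8.
So from 9 the first move is to 1.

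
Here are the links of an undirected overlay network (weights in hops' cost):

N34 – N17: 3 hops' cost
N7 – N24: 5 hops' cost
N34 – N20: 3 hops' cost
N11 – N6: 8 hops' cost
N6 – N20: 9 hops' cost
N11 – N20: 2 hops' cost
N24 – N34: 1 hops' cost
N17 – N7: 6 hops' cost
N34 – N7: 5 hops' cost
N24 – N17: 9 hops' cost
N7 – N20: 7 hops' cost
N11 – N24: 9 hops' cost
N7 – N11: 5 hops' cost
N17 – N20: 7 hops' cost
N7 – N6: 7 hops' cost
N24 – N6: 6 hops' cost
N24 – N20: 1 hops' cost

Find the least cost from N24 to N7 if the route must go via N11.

8 hops' cost

Shortest N24→N11: N24 → N20 → N11 = 3
Shortest N11→N7: N11 → N7 = 5
Total via N11: 3 + 5 = 8 hops' cost.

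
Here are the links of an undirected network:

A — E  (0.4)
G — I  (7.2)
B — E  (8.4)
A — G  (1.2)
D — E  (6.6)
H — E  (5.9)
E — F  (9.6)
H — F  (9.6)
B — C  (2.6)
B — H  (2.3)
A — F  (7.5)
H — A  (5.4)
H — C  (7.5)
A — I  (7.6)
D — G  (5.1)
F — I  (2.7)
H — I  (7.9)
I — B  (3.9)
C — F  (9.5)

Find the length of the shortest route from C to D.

Compare a few routes:
C - B - H - E - D: 2.6+2.3+5.9+6.6 = 17.4
C - B - H - A - G - D: 2.6+2.3+5.4+1.2+5.1 = 16.6
C - B - H - A - E - D: 2.6+2.3+5.4+0.4+6.6 = 17.3
Cheapest is C - B - H - A - G - D at 16.6.

16.6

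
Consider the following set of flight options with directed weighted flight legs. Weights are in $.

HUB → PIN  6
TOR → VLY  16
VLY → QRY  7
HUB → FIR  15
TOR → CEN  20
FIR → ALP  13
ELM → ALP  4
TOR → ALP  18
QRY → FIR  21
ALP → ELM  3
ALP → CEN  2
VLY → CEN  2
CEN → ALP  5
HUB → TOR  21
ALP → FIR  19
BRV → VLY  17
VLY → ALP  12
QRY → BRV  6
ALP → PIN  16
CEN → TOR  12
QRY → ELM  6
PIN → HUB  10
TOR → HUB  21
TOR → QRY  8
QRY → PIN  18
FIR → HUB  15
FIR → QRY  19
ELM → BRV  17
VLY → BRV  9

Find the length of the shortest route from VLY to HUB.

Shortest distances from VLY:
VLY: 0
CEN: 2  (via VLY)
ALP: 7  (via CEN)
QRY: 7  (via VLY)
BRV: 9  (via VLY)
ELM: 10  (via ALP)
TOR: 14  (via CEN)
PIN: 23  (via ALP)
FIR: 26  (via ALP)
HUB: 33  (via PIN)
Shortest route: VLY–CEN–ALP–PIN–HUB = $33.

$33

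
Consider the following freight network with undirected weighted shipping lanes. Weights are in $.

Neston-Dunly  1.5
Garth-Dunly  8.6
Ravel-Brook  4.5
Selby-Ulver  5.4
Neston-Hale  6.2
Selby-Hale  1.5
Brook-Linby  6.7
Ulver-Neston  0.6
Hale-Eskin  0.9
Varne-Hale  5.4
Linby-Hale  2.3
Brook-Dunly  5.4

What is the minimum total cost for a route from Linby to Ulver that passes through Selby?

$9.2

Shortest Linby→Selby: Linby → Hale → Selby = 3.8
Best Selby to Ulver: Selby → Ulver costing 5.4
Total via Selby: 3.8 + 5.4 = $9.2.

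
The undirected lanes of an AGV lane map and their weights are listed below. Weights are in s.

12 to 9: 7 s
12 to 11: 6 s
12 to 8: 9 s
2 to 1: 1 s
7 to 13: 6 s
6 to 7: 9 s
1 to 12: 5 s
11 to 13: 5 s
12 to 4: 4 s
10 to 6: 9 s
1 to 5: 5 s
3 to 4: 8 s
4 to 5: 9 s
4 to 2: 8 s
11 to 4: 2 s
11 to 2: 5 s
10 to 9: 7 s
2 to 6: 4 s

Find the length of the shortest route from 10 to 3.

Compare a few routes:
10 → 6 → 2 → 11 → 4 → 3: 9+4+5+2+8 = 28
10 → 9 → 12 → 4 → 3: 7+7+4+8 = 26
10 → 6 → 2 → 4 → 3: 9+4+8+8 = 29
10 → 9 → 12 → 11 → 4 → 3: 7+7+6+2+8 = 30
Cheapest is 10 → 9 → 12 → 4 → 3 at 26 s.

26 s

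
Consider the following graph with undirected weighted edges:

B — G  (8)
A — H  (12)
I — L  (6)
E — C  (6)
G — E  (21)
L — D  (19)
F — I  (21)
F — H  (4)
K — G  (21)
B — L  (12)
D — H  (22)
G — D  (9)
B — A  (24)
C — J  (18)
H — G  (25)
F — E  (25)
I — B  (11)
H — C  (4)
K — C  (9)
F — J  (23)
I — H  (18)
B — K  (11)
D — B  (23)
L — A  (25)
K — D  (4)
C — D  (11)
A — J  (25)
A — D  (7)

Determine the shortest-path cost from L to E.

34

Running Dijkstra from L:
L: 0
I: 6  (via L)
B: 12  (via L)
D: 19  (via L)
G: 20  (via B)
K: 23  (via B)
H: 24  (via I)
A: 25  (via L)
F: 27  (via I)
C: 28  (via H)
E: 34  (via C)
Shortest route: L–I–H–C–E = 34.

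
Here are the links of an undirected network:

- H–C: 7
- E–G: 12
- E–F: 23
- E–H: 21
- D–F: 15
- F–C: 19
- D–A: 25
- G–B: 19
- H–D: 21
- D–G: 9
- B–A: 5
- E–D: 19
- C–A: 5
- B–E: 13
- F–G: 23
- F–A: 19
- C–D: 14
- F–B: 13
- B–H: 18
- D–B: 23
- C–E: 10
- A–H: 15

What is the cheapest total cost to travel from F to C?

Shortest distances from F:
F: 0
B: 13  (via F)
D: 15  (via F)
A: 18  (via B)
C: 19  (via F)
Shortest route: F–C = 19.

19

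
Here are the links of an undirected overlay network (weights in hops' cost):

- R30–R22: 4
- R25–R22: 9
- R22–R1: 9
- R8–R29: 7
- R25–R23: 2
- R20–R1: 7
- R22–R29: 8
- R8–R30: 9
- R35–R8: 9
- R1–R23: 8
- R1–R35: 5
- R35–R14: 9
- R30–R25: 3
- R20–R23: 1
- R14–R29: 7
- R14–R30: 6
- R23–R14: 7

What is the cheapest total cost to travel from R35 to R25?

15 hops' cost

Shortest distances from R35:
R35: 0
R1: 5  (via R35)
R8: 9  (via R35)
R14: 9  (via R35)
R20: 12  (via R1)
R23: 13  (via R1)
R22: 14  (via R1)
R30: 15  (via R14)
R25: 15  (via R23)
Shortest route: R35–R1–R23–R25 = 15 hops' cost.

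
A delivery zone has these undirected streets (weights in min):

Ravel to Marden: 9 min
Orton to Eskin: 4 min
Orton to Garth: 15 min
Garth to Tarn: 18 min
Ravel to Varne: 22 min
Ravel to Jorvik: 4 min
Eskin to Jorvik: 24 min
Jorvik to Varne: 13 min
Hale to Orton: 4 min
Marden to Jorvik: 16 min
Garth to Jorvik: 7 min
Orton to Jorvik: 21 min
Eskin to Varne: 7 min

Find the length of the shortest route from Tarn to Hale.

37 min

Compare a few routes:
Tarn → Garth → Orton → Hale: 18+15+4 = 37
Tarn → Garth → Jorvik → Orton → Hale: 18+7+21+4 = 50
Cheapest is Tarn → Garth → Orton → Hale at 37 min.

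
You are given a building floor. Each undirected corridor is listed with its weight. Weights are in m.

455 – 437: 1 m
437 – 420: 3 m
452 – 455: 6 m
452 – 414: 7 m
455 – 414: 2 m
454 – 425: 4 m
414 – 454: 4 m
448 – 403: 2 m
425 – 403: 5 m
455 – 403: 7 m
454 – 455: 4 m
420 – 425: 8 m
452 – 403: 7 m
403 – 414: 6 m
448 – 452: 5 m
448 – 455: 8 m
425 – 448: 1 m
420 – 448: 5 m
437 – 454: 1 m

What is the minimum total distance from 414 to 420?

6 m

Settle nodes by increasing distance from 414:
414: 0
455: 2  (via 414)
437: 3  (via 455)
454: 4  (via 414)
420: 6  (via 437)
Shortest route: 414–455–437–420 = 6 m.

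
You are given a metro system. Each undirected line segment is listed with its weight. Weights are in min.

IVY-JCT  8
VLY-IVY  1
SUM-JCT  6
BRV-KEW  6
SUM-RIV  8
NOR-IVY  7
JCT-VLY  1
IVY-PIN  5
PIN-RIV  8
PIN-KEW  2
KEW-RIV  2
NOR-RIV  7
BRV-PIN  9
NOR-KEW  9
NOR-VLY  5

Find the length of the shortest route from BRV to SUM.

16 min

Running Dijkstra from BRV:
BRV: 0
KEW: 6  (via BRV)
RIV: 8  (via KEW)
PIN: 8  (via KEW)
IVY: 13  (via PIN)
VLY: 14  (via IVY)
JCT: 15  (via VLY)
NOR: 15  (via KEW)
SUM: 16  (via RIV)
Shortest route: BRV → KEW → RIV → SUM = 16 min.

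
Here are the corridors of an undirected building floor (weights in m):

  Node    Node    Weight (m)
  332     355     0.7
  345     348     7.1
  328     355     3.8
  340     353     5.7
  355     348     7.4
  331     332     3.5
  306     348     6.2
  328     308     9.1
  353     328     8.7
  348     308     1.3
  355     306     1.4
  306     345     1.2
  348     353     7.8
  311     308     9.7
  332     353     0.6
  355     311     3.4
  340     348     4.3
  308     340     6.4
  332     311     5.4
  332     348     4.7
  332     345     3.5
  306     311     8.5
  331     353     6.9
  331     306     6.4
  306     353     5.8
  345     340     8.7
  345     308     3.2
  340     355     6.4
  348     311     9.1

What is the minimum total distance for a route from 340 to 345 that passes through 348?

Shortest 340→348: 340–348 = 4.3
Shortest 348→345: 348–308–345 = 4.5
Total via 348: 4.3 + 4.5 = 8.8 m.

8.8 m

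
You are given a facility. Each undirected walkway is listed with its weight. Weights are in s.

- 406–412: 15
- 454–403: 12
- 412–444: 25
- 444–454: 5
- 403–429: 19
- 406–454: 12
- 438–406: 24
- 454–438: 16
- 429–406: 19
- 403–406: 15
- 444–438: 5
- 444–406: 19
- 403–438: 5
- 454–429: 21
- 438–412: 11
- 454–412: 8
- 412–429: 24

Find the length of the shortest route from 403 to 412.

Candidate routes:
403–438–412: 5+11 = 16
403–454–412: 12+8 = 20
The minimum is 16 s via 403–438–412.

16 s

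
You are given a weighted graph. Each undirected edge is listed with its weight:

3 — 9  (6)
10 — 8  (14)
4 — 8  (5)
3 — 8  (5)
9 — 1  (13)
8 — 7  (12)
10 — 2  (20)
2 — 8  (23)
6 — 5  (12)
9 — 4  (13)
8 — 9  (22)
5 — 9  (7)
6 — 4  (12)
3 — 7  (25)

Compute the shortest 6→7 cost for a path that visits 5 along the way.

42

Best 6 to 5: 6 → 5 costing 12
Best 5 to 7: 5 → 9 → 3 → 8 → 7 costing 30
Total via 5: 12 + 30 = 42.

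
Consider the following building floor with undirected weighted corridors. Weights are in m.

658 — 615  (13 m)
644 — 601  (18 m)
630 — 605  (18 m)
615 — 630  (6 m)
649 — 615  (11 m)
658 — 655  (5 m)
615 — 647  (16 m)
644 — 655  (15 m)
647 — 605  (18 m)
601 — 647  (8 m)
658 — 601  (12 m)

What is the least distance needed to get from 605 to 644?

44 m

Enumerating some paths:
605 - 647 - 601 - 658 - 655 - 644: 18+8+12+5+15 = 58
605 - 647 - 601 - 644: 18+8+18 = 44
605 - 630 - 615 - 658 - 655 - 644: 18+6+13+5+15 = 57
The minimum is 44 m via 605 - 647 - 601 - 644.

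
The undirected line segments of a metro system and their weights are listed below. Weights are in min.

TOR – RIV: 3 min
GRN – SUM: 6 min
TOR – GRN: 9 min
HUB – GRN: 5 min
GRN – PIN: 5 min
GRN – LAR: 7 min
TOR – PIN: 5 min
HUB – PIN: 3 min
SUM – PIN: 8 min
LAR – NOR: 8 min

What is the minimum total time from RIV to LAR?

19 min

Running Dijkstra from RIV:
RIV: 0
TOR: 3  (via RIV)
PIN: 8  (via TOR)
HUB: 11  (via PIN)
GRN: 12  (via TOR)
SUM: 16  (via PIN)
LAR: 19  (via GRN)
Shortest route: RIV → TOR → GRN → LAR = 19 min.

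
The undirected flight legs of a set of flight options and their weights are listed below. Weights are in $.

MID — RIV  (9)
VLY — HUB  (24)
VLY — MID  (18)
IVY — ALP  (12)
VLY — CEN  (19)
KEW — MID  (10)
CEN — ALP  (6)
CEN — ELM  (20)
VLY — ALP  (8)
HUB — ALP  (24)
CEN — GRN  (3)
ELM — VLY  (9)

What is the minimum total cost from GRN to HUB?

Shortest distances from GRN:
GRN: 0
CEN: 3  (via GRN)
ALP: 9  (via CEN)
VLY: 17  (via ALP)
IVY: 21  (via ALP)
ELM: 23  (via CEN)
HUB: 33  (via ALP)
Shortest route: GRN–CEN–ALP–HUB = $33.

$33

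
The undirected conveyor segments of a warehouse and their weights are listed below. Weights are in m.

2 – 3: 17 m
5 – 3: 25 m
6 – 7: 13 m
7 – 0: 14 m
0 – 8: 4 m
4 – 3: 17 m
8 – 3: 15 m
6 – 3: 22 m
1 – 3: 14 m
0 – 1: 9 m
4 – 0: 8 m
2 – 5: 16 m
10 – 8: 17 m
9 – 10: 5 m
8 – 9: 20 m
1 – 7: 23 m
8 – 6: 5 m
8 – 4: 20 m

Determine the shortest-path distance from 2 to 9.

Compare a few routes:
2 → 3 → 8 → 9: 17+15+20 = 52
2 → 3 → 8 → 10 → 9: 17+15+17+5 = 54
The minimum is 52 m via 2 → 3 → 8 → 9.

52 m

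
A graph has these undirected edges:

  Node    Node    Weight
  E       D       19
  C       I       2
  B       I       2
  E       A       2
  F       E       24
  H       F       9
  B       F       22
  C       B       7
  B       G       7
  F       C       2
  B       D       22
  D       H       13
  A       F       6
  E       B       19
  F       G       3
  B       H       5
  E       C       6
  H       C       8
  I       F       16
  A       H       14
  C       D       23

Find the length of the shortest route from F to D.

Settle nodes by increasing distance from F:
F: 0
C: 2  (via F)
G: 3  (via F)
I: 4  (via C)
A: 6  (via F)
B: 6  (via I)
E: 8  (via C)
H: 9  (via F)
D: 22  (via H)
Shortest route: F–H–D = 22.

22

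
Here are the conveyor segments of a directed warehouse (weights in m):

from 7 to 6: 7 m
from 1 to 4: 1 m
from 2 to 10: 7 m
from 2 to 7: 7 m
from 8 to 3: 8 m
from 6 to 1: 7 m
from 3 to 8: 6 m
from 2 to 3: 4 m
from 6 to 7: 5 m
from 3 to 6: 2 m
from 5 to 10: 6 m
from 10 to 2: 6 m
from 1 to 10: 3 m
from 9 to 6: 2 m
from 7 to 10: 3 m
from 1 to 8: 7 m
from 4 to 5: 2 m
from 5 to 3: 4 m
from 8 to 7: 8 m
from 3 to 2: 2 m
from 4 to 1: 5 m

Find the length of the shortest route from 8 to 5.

20 m

Compare a few routes:
8–7–6–1–4–5: 8+7+7+1+2 = 25
8–3–6–1–4–5: 8+2+7+1+2 = 20
Cheapest is 8–3–6–1–4–5 at 20 m.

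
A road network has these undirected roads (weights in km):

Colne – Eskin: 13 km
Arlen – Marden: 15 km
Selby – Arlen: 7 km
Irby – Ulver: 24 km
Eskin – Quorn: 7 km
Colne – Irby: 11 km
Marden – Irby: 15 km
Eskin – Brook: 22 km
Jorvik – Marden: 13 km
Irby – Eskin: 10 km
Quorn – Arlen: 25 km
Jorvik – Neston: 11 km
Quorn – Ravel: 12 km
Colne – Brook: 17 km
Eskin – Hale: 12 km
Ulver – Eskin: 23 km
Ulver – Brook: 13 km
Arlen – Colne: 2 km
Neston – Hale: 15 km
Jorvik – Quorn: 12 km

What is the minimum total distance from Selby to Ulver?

39 km

Settle nodes by increasing distance from Selby:
Selby: 0
Arlen: 7  (via Selby)
Colne: 9  (via Arlen)
Irby: 20  (via Colne)
Marden: 22  (via Arlen)
Eskin: 22  (via Colne)
Brook: 26  (via Colne)
Quorn: 29  (via Eskin)
Hale: 34  (via Eskin)
Jorvik: 35  (via Marden)
Ulver: 39  (via Brook)
Shortest route: Selby → Arlen → Colne → Brook → Ulver = 39 km.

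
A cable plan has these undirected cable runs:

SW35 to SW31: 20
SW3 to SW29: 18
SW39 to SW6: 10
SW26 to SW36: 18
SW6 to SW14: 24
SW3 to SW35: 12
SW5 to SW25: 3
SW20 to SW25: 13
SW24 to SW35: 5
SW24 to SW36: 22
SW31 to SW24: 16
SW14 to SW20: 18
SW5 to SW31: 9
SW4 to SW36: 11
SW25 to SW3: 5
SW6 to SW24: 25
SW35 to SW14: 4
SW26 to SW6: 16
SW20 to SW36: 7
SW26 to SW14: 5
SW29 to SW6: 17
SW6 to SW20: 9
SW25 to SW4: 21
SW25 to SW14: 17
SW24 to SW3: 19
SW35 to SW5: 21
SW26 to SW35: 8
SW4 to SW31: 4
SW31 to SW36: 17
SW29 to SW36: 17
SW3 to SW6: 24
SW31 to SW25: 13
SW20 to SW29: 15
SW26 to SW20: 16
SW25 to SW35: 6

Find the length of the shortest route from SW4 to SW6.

27

Candidate routes:
SW4–SW31–SW5–SW25–SW20–SW6: 4+9+3+13+9 = 38
SW4–SW36–SW20–SW6: 11+7+9 = 27
SW4–SW31–SW36–SW20–SW6: 4+17+7+9 = 37
The minimum is 27 via SW4–SW36–SW20–SW6.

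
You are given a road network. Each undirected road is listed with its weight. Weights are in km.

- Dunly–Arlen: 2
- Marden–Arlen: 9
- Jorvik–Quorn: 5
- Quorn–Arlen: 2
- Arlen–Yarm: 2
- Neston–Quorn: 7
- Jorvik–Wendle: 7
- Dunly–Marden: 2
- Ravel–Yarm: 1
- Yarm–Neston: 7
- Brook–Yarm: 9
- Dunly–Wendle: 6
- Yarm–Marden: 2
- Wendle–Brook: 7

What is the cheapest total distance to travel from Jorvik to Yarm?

9 km

Compare a few routes:
Jorvik–Quorn–Arlen–Yarm: 5+2+2 = 9
Jorvik–Quorn–Arlen–Dunly–Marden–Yarm: 5+2+2+2+2 = 13
Cheapest is Jorvik–Quorn–Arlen–Yarm at 9 km.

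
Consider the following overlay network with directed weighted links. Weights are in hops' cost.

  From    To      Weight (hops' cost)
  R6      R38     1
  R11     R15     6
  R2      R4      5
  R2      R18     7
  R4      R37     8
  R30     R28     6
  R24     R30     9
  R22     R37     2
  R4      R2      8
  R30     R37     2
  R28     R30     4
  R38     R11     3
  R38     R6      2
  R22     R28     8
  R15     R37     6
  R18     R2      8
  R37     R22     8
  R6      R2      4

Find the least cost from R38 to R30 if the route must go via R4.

39 hops' cost

Best R38 to R4: R38–R6–R2–R4 costing 11
Shortest R4→R30: R4–R37–R22–R28–R30 = 28
Total via R4: 11 + 28 = 39 hops' cost.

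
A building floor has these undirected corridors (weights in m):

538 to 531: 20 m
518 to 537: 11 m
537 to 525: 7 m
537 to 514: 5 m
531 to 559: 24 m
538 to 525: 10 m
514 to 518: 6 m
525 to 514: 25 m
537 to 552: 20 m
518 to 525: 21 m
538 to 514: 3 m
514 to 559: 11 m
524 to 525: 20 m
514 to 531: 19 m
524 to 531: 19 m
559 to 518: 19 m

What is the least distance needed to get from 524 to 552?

47 m

Enumerating some paths:
524 → 531 → 538 → 514 → 537 → 552: 19+20+3+5+20 = 67
524 → 525 → 538 → 514 → 537 → 552: 20+10+3+5+20 = 58
524 → 531 → 514 → 537 → 552: 19+19+5+20 = 63
524 → 525 → 537 → 552: 20+7+20 = 47
The minimum is 47 m via 524 → 525 → 537 → 552.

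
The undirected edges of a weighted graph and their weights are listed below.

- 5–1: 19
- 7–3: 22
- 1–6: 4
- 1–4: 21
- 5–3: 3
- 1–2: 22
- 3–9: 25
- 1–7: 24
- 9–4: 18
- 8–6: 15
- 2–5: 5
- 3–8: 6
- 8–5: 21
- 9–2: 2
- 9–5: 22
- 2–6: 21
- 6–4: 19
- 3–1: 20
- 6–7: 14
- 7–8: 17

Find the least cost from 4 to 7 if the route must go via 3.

Best 4 to 3: 4–9–2–5–3 costing 28
Shortest 3→7: 3–7 = 22
Total via 3: 28 + 22 = 50.

50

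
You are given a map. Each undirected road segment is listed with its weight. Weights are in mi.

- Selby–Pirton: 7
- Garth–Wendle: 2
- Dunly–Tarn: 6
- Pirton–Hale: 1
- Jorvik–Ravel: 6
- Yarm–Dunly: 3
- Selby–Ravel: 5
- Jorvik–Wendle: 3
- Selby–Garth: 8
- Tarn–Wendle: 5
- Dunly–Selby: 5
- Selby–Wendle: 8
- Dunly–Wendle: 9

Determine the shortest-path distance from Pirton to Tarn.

18 mi

Enumerating some paths:
Pirton → Selby → Dunly → Tarn: 7+5+6 = 18
Pirton → Selby → Garth → Wendle → Tarn: 7+8+2+5 = 22
Pirton → Selby → Wendle → Tarn: 7+8+5 = 20
The minimum is 18 mi via Pirton → Selby → Dunly → Tarn.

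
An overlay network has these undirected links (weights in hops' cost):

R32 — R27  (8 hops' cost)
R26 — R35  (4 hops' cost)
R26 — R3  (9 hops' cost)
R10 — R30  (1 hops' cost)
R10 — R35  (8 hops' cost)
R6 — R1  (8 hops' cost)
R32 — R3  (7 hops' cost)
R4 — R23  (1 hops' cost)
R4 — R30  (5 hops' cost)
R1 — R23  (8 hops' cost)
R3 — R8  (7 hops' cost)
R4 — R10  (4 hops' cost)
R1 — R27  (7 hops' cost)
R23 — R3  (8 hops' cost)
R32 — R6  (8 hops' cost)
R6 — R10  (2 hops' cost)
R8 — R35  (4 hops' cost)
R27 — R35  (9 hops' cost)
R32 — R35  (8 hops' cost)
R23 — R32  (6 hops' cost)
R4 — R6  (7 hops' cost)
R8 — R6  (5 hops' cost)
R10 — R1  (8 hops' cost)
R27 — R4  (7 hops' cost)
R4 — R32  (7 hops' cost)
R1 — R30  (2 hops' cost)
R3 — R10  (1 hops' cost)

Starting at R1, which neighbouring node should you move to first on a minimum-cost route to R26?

Enumerating some paths:
R1 → R30 → R10 → R3 → R26: 2+1+1+9 = 13
R1 → R30 → R10 → R35 → R26: 2+1+8+4 = 15
The minimum is 13 hops' cost via R1 → R30 → R10 → R3 → R26.
So from R1 the first move is to R30.

R30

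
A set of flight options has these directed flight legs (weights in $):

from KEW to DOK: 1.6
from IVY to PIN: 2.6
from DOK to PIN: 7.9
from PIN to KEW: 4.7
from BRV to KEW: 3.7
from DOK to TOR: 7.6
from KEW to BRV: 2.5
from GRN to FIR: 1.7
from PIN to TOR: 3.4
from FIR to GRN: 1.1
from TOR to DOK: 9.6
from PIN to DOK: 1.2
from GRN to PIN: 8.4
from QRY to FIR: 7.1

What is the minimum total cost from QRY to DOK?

$17.8

Settle nodes by increasing distance from QRY:
QRY: 0
FIR: 7.1  (via QRY)
GRN: 8.2  (via FIR)
PIN: 16.6  (via GRN)
DOK: 17.8  (via PIN)
Shortest route: QRY–FIR–GRN–PIN–DOK = $17.8.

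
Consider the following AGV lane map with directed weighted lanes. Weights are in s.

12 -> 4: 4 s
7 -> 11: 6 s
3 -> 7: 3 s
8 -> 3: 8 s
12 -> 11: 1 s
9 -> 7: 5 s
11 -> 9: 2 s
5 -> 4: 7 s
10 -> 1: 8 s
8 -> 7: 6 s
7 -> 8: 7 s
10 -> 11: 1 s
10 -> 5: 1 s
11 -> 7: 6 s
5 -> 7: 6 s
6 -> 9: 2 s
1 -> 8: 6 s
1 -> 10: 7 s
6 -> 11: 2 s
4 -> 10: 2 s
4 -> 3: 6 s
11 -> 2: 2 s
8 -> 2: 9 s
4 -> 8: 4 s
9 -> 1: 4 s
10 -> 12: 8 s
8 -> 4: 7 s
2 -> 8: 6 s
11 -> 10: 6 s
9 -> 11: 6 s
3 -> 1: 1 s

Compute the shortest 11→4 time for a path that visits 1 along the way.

Best 11 to 1: 11 → 9 → 1 costing 6
Shortest 1→4: 1 → 8 → 4 = 13
Total via 1: 6 + 13 = 19 s.

19 s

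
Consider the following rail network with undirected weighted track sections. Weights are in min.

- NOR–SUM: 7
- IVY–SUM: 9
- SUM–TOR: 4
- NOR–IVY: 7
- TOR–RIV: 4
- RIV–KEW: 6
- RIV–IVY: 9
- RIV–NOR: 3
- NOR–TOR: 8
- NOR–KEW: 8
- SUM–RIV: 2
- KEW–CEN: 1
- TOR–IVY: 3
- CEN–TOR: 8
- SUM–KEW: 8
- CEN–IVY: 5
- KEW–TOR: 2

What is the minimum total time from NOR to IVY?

7 min

Running Dijkstra from NOR:
NOR: 0
RIV: 3  (via NOR)
SUM: 5  (via RIV)
IVY: 7  (via NOR)
Shortest route: NOR–IVY = 7 min.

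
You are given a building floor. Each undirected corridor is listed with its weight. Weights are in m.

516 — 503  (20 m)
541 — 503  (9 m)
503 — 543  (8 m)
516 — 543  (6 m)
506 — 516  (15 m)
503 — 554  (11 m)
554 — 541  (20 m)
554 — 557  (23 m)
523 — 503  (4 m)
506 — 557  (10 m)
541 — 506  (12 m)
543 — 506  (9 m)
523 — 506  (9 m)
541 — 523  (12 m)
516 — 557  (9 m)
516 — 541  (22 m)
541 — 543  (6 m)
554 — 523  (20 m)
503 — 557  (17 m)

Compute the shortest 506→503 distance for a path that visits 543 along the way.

17 m

Shortest 506→543: 506–543 = 9
Best 543 to 503: 543–503 costing 8
Total via 543: 9 + 8 = 17 m.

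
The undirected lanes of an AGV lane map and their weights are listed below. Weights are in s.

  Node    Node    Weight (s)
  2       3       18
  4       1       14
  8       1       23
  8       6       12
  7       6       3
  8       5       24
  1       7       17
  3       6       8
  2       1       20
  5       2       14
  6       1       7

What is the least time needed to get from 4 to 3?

29 s

Running Dijkstra from 4:
4: 0
1: 14  (via 4)
6: 21  (via 1)
7: 24  (via 6)
3: 29  (via 6)
Shortest route: 4 → 1 → 6 → 3 = 29 s.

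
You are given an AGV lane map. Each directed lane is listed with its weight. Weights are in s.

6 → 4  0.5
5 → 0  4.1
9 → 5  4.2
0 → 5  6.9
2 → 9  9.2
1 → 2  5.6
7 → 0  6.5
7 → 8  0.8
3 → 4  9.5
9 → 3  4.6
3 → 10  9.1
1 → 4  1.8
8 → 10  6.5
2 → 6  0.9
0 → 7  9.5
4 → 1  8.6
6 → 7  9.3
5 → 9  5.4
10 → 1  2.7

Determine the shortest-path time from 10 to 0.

25 s

Enumerating some paths:
10–1–2–9–5–0: 2.7+5.6+9.2+4.2+4.1 = 25.8
10–1–2–6–7–0: 2.7+5.6+0.9+9.3+6.5 = 25
Cheapest is 10–1–2–6–7–0 at 25 s.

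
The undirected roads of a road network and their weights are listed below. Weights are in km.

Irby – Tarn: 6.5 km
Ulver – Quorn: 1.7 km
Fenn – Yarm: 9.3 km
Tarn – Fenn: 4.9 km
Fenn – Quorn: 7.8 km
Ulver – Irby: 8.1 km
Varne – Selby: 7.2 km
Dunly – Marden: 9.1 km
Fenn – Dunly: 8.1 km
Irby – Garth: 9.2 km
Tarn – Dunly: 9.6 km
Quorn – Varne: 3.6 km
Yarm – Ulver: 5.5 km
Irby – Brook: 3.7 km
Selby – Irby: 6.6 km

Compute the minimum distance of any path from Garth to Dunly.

25.3 km

Enumerating some paths:
Garth → Irby → Ulver → Yarm → Fenn → Dunly: 9.2+8.1+5.5+9.3+8.1 = 40.2
Garth → Irby → Tarn → Dunly: 9.2+6.5+9.6 = 25.3
Garth → Irby → Tarn → Fenn → Dunly: 9.2+6.5+4.9+8.1 = 28.7
Garth → Irby → Ulver → Quorn → Fenn → Dunly: 9.2+8.1+1.7+7.8+8.1 = 34.9
Cheapest is Garth → Irby → Tarn → Dunly at 25.3 km.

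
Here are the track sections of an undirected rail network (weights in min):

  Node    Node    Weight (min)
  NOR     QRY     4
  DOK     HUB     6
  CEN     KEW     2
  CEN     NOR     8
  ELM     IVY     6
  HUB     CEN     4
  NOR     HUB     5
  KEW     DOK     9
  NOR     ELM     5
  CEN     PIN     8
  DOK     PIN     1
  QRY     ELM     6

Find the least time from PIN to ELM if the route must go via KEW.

25 min

Best PIN to KEW: PIN → DOK → KEW costing 10
Best KEW to ELM: KEW → CEN → NOR → ELM costing 15
Total via KEW: 10 + 15 = 25 min.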